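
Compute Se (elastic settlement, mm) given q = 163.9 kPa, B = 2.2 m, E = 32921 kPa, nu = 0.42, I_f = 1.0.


Result: 9.021 mm

Derivation:
Using Se = q * B * (1 - nu^2) * I_f / E
1 - nu^2 = 1 - 0.42^2 = 0.8236
Se = 163.9 * 2.2 * 0.8236 * 1.0 / 32921
Se = 0.009021 m
Convert to mm: Se = 0.009021 * 1000 = 9.021 mm


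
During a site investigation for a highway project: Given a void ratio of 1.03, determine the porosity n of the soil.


Using the relation n = e / (1 + e)
n = 1.03 / (1 + 1.03)
n = 1.03 / 2.03
n = 0.5074


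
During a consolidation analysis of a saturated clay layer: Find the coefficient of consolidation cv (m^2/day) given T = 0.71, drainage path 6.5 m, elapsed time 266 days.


Using cv = T * H_dr^2 / t
H_dr^2 = 6.5^2 = 42.25
cv = 0.71 * 42.25 / 266
cv = 0.11277 m^2/day


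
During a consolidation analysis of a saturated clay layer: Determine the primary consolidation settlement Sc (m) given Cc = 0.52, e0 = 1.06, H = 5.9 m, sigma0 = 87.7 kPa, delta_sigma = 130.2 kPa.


Using Sc = Cc * H / (1 + e0) * log10((sigma0 + delta_sigma) / sigma0)
Stress ratio = (87.7 + 130.2) / 87.7 = 2.48461
log10(2.48461) = 0.395258
Cc * H / (1 + e0) = 0.52 * 5.9 / (1 + 1.06) = 1.48932
Sc = 1.48932 * 0.395258
Sc = 0.5887 m


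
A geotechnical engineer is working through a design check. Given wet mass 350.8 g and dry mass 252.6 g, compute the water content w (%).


Result: 38.88 %

Derivation:
Using w = (m_wet - m_dry) / m_dry * 100
m_wet - m_dry = 350.8 - 252.6 = 98.2 g
w = 98.2 / 252.6 * 100
w = 38.88 %


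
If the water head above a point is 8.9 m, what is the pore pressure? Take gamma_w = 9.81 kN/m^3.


Using u = gamma_w * h_w
u = 9.81 * 8.9
u = 87.31 kPa


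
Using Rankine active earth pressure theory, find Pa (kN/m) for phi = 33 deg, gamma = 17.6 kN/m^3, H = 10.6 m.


Result: 291.49 kN/m

Derivation:
Compute active earth pressure coefficient:
Ka = tan^2(45 - phi/2) = tan^2(28.5) = 0.294801
Compute active force:
Pa = 0.5 * Ka * gamma * H^2
Pa = 0.5 * 0.294801 * 17.6 * 10.6^2
Pa = 291.49 kN/m


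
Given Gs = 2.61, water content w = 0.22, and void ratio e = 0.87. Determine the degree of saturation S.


Using S = Gs * w / e
S = 2.61 * 0.22 / 0.87
S = 0.66


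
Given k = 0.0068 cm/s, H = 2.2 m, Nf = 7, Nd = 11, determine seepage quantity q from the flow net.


Convert k to m/s for unit consistency with H:
k = 0.0068 cm/s = 0.0068 / 100 m/s = 6.8e-05 m/s
Using q = k * H * Nf / Nd
Nf / Nd = 7 / 11 = 0.6364
q = 6.8e-05 * 2.2 * 0.6364
q = 9.52e-05 m^3/s per m


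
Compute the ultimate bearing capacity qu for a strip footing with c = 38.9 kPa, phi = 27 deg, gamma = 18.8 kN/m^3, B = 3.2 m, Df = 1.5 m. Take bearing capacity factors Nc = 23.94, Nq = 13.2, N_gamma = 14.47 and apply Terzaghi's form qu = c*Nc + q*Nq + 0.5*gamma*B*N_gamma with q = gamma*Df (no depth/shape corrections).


Result: 1738.76 kPa

Derivation:
Compute qu = c*Nc + gamma*Df*Nq + 0.5*gamma*B*N_gamma
Term 1: 38.9 * 23.94 = 931.266
Term 2: 18.8 * 1.5 * 13.2 = 372.24
Term 3: 0.5 * 18.8 * 3.2 * 14.47 = 435.2576
qu = 931.266 + 372.24 + 435.2576
qu = 1738.76 kPa


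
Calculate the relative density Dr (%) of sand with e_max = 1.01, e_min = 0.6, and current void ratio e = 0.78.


Using Dr = (e_max - e) / (e_max - e_min) * 100
e_max - e = 1.01 - 0.78 = 0.23
e_max - e_min = 1.01 - 0.6 = 0.41
Dr = 0.23 / 0.41 * 100
Dr = 56.1 %


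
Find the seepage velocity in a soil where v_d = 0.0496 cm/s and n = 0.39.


Result: 0.12718 cm/s

Derivation:
Using v_s = v_d / n
v_s = 0.0496 / 0.39
v_s = 0.12718 cm/s


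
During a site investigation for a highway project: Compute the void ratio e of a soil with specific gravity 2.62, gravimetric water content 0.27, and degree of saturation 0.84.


Result: 0.8421

Derivation:
Using the relation e = Gs * w / S
e = 2.62 * 0.27 / 0.84
e = 0.8421


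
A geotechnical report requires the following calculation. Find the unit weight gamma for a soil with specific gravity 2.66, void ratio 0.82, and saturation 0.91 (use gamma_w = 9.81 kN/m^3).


Result: 18.36 kN/m^3

Derivation:
Using gamma = gamma_w * (Gs + S*e) / (1 + e)
Numerator: Gs + S*e = 2.66 + 0.91*0.82 = 3.4062
Denominator: 1 + e = 1 + 0.82 = 1.82
gamma = 9.81 * 3.4062 / 1.82
gamma = 18.36 kN/m^3


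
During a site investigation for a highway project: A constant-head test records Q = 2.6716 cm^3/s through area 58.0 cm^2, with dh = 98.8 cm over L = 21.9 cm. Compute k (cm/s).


Compute hydraulic gradient:
i = dh / L = 98.8 / 21.9 = 4.51142
Then apply Darcy's law:
k = Q / (A * i)
k = 2.6716 / (58.0 * 4.51142)
k = 2.6716 / 261.662
k = 0.01021 cm/s


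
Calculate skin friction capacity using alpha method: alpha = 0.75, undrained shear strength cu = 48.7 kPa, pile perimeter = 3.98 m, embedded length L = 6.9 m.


Using Qs = alpha * cu * perimeter * L
Qs = 0.75 * 48.7 * 3.98 * 6.9
Qs = 1003.05 kN


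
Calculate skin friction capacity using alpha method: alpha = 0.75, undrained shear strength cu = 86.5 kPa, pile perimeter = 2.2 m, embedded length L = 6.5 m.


Result: 927.71 kN

Derivation:
Using Qs = alpha * cu * perimeter * L
Qs = 0.75 * 86.5 * 2.2 * 6.5
Qs = 927.71 kN


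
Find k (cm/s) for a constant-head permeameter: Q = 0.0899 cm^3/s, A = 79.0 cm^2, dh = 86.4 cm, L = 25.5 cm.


Compute hydraulic gradient:
i = dh / L = 86.4 / 25.5 = 3.38824
Then apply Darcy's law:
k = Q / (A * i)
k = 0.0899 / (79.0 * 3.38824)
k = 0.0899 / 267.671
k = 0.000336 cm/s


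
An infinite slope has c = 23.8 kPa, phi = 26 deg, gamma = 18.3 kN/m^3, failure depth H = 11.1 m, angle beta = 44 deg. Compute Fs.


Result: 0.74

Derivation:
Using Fs = c / (gamma*H*sin(beta)*cos(beta)) + tan(phi)/tan(beta)
Cohesion contribution = 23.8 / (18.3*11.1*sin(44)*cos(44))
Cohesion contribution = 0.234476
Friction contribution = tan(26)/tan(44) = 0.505062
Fs = 0.234476 + 0.505062
Fs = 0.74


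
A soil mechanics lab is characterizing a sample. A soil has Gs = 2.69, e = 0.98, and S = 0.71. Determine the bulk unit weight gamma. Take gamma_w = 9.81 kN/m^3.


Using gamma = gamma_w * (Gs + S*e) / (1 + e)
Numerator: Gs + S*e = 2.69 + 0.71*0.98 = 3.3858
Denominator: 1 + e = 1 + 0.98 = 1.98
gamma = 9.81 * 3.3858 / 1.98
gamma = 16.775 kN/m^3


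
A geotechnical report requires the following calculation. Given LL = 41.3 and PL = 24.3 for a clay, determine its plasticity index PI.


Using PI = LL - PL
PI = 41.3 - 24.3
PI = 17.0


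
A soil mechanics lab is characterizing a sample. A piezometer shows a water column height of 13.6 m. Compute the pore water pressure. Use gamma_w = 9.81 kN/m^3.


Using u = gamma_w * h_w
u = 9.81 * 13.6
u = 133.42 kPa


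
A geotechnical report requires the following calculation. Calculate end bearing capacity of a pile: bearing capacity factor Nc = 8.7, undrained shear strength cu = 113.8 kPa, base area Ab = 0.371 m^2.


Using Qb = Nc * cu * Ab
Qb = 8.7 * 113.8 * 0.371
Qb = 367.31 kN


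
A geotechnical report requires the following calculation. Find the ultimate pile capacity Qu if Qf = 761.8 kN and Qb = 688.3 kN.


Result: 1450.1 kN

Derivation:
Using Qu = Qf + Qb
Qu = 761.8 + 688.3
Qu = 1450.1 kN


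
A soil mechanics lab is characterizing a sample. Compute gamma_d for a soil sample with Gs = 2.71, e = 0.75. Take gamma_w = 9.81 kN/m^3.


Using gamma_d = Gs * gamma_w / (1 + e)
gamma_d = 2.71 * 9.81 / (1 + 0.75)
gamma_d = 2.71 * 9.81 / 1.75
gamma_d = 15.191 kN/m^3


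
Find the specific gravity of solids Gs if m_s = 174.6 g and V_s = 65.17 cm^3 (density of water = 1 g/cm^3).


Using Gs = m_s / (V_s * rho_w)
Since rho_w = 1 g/cm^3:
Gs = 174.6 / 65.17
Gs = 2.679


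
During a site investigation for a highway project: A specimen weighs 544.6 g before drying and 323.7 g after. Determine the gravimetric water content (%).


Result: 68.24 %

Derivation:
Using w = (m_wet - m_dry) / m_dry * 100
m_wet - m_dry = 544.6 - 323.7 = 220.9 g
w = 220.9 / 323.7 * 100
w = 68.24 %


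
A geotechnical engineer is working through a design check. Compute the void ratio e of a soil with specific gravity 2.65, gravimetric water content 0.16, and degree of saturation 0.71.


Result: 0.5972

Derivation:
Using the relation e = Gs * w / S
e = 2.65 * 0.16 / 0.71
e = 0.5972


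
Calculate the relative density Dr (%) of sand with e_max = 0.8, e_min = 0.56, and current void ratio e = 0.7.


Using Dr = (e_max - e) / (e_max - e_min) * 100
e_max - e = 0.8 - 0.7 = 0.1
e_max - e_min = 0.8 - 0.56 = 0.24
Dr = 0.1 / 0.24 * 100
Dr = 41.67 %


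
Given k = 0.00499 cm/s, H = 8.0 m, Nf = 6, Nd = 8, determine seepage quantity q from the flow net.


Convert k to m/s for unit consistency with H:
k = 0.00499 cm/s = 0.00499 / 100 m/s = 4.99e-05 m/s
Using q = k * H * Nf / Nd
Nf / Nd = 6 / 8 = 0.75
q = 4.99e-05 * 8.0 * 0.75
q = 0.0002994 m^3/s per m


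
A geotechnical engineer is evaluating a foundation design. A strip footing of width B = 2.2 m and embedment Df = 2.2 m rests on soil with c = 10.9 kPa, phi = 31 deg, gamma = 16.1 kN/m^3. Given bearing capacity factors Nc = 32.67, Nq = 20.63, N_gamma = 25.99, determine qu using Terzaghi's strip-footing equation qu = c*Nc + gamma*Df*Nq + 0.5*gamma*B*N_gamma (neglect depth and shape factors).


Result: 1547.1 kPa

Derivation:
Compute qu = c*Nc + gamma*Df*Nq + 0.5*gamma*B*N_gamma
Term 1: 10.9 * 32.67 = 356.103
Term 2: 16.1 * 2.2 * 20.63 = 730.7146
Term 3: 0.5 * 16.1 * 2.2 * 25.99 = 460.2829
qu = 356.103 + 730.7146 + 460.2829
qu = 1547.1 kPa


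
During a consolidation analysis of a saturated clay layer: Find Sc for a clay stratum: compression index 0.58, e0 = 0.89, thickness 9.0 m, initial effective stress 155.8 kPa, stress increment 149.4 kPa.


Using Sc = Cc * H / (1 + e0) * log10((sigma0 + delta_sigma) / sigma0)
Stress ratio = (155.8 + 149.4) / 155.8 = 1.95892
log10(1.95892) = 0.292017
Cc * H / (1 + e0) = 0.58 * 9.0 / (1 + 0.89) = 2.7619
Sc = 2.7619 * 0.292017
Sc = 0.8065 m


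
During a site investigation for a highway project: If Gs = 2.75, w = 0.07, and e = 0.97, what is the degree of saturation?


Using S = Gs * w / e
S = 2.75 * 0.07 / 0.97
S = 0.1985


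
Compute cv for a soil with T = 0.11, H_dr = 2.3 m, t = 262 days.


Using cv = T * H_dr^2 / t
H_dr^2 = 2.3^2 = 5.29
cv = 0.11 * 5.29 / 262
cv = 0.00222 m^2/day


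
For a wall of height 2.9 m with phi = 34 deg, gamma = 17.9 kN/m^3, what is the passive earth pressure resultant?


Result: 266.24 kN/m

Derivation:
Compute passive earth pressure coefficient:
Kp = tan^2(45 + phi/2) = tan^2(62.0) = 3.537132
Compute passive force:
Pp = 0.5 * Kp * gamma * H^2
Pp = 0.5 * 3.537132 * 17.9 * 2.9^2
Pp = 266.24 kN/m


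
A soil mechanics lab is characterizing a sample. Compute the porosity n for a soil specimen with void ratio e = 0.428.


Result: 0.2997

Derivation:
Using the relation n = e / (1 + e)
n = 0.428 / (1 + 0.428)
n = 0.428 / 1.428
n = 0.2997


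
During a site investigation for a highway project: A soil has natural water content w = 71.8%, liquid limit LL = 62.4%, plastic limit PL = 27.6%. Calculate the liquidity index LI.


Result: 1.27

Derivation:
First compute the plasticity index:
PI = LL - PL = 62.4 - 27.6 = 34.8
Then compute the liquidity index:
LI = (w - PL) / PI
LI = (71.8 - 27.6) / 34.8
LI = 1.27


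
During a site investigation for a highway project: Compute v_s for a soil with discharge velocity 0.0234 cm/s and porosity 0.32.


Using v_s = v_d / n
v_s = 0.0234 / 0.32
v_s = 0.07312 cm/s


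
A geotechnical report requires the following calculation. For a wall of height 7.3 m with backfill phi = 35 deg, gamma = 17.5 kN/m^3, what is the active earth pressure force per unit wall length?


Compute active earth pressure coefficient:
Ka = tan^2(45 - phi/2) = tan^2(27.5) = 0.27099
Compute active force:
Pa = 0.5 * Ka * gamma * H^2
Pa = 0.5 * 0.27099 * 17.5 * 7.3^2
Pa = 126.36 kN/m


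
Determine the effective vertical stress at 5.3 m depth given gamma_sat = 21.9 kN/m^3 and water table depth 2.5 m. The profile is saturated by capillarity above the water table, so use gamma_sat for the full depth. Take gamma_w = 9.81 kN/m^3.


Total stress = gamma_sat * depth
sigma = 21.9 * 5.3 = 116.07 kPa
Pore water pressure u = gamma_w * (depth - d_wt)
u = 9.81 * (5.3 - 2.5) = 27.468 kPa
Effective stress = sigma - u
sigma' = 116.07 - 27.468 = 88.6 kPa


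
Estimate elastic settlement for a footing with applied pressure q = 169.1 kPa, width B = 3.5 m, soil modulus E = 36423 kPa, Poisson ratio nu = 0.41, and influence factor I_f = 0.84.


Using Se = q * B * (1 - nu^2) * I_f / E
1 - nu^2 = 1 - 0.41^2 = 0.8319
Se = 169.1 * 3.5 * 0.8319 * 0.84 / 36423
Se = 0.011355 m
Convert to mm: Se = 0.011355 * 1000 = 11.355 mm


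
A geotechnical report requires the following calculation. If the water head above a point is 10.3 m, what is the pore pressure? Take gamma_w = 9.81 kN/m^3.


Result: 101.04 kPa

Derivation:
Using u = gamma_w * h_w
u = 9.81 * 10.3
u = 101.04 kPa


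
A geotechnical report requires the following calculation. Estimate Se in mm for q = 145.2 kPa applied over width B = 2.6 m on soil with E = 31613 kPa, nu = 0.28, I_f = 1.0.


Using Se = q * B * (1 - nu^2) * I_f / E
1 - nu^2 = 1 - 0.28^2 = 0.9216
Se = 145.2 * 2.6 * 0.9216 * 1.0 / 31613
Se = 0.011006 m
Convert to mm: Se = 0.011006 * 1000 = 11.006 mm


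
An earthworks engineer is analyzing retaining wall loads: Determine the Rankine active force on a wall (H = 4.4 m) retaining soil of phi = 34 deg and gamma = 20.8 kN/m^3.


Compute active earth pressure coefficient:
Ka = tan^2(45 - phi/2) = tan^2(28.0) = 0.282715
Compute active force:
Pa = 0.5 * Ka * gamma * H^2
Pa = 0.5 * 0.282715 * 20.8 * 4.4^2
Pa = 56.92 kN/m


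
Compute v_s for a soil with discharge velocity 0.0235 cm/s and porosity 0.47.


Using v_s = v_d / n
v_s = 0.0235 / 0.47
v_s = 0.05 cm/s


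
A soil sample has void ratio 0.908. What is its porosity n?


Result: 0.4759

Derivation:
Using the relation n = e / (1 + e)
n = 0.908 / (1 + 0.908)
n = 0.908 / 1.908
n = 0.4759


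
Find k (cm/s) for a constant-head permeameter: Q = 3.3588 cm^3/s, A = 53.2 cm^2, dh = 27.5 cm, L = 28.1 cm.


Compute hydraulic gradient:
i = dh / L = 27.5 / 28.1 = 0.978648
Then apply Darcy's law:
k = Q / (A * i)
k = 3.3588 / (53.2 * 0.978648)
k = 3.3588 / 52.0641
k = 0.064513 cm/s


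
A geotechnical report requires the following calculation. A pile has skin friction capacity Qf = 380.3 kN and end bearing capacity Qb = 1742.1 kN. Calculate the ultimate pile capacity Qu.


Using Qu = Qf + Qb
Qu = 380.3 + 1742.1
Qu = 2122.4 kN


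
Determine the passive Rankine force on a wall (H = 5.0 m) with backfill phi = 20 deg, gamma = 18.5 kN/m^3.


Result: 471.66 kN/m

Derivation:
Compute passive earth pressure coefficient:
Kp = tan^2(45 + phi/2) = tan^2(55.0) = 2.039607
Compute passive force:
Pp = 0.5 * Kp * gamma * H^2
Pp = 0.5 * 2.039607 * 18.5 * 5.0^2
Pp = 471.66 kN/m


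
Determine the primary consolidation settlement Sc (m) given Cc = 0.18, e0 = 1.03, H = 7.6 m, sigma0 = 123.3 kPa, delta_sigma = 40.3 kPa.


Using Sc = Cc * H / (1 + e0) * log10((sigma0 + delta_sigma) / sigma0)
Stress ratio = (123.3 + 40.3) / 123.3 = 1.32685
log10(1.32685) = 0.12282
Cc * H / (1 + e0) = 0.18 * 7.6 / (1 + 1.03) = 0.673892
Sc = 0.673892 * 0.12282
Sc = 0.0828 m


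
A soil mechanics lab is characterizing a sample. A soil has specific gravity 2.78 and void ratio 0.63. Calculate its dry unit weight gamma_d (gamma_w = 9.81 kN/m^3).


Using gamma_d = Gs * gamma_w / (1 + e)
gamma_d = 2.78 * 9.81 / (1 + 0.63)
gamma_d = 2.78 * 9.81 / 1.63
gamma_d = 16.731 kN/m^3


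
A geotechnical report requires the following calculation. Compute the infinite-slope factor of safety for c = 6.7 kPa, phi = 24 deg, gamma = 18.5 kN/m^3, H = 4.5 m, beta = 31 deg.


Result: 0.923

Derivation:
Using Fs = c / (gamma*H*sin(beta)*cos(beta)) + tan(phi)/tan(beta)
Cohesion contribution = 6.7 / (18.5*4.5*sin(31)*cos(31))
Cohesion contribution = 0.1823
Friction contribution = tan(24)/tan(31) = 0.740985
Fs = 0.1823 + 0.740985
Fs = 0.923


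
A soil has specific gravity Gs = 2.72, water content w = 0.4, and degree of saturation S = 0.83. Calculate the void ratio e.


Result: 1.3108

Derivation:
Using the relation e = Gs * w / S
e = 2.72 * 0.4 / 0.83
e = 1.3108


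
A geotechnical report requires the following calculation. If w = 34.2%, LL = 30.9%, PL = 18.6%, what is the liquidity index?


First compute the plasticity index:
PI = LL - PL = 30.9 - 18.6 = 12.3
Then compute the liquidity index:
LI = (w - PL) / PI
LI = (34.2 - 18.6) / 12.3
LI = 1.268


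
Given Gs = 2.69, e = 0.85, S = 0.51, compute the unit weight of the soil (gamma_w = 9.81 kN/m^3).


Result: 16.563 kN/m^3

Derivation:
Using gamma = gamma_w * (Gs + S*e) / (1 + e)
Numerator: Gs + S*e = 2.69 + 0.51*0.85 = 3.1235
Denominator: 1 + e = 1 + 0.85 = 1.85
gamma = 9.81 * 3.1235 / 1.85
gamma = 16.563 kN/m^3


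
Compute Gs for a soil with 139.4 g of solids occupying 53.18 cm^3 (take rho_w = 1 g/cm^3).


Result: 2.621

Derivation:
Using Gs = m_s / (V_s * rho_w)
Since rho_w = 1 g/cm^3:
Gs = 139.4 / 53.18
Gs = 2.621


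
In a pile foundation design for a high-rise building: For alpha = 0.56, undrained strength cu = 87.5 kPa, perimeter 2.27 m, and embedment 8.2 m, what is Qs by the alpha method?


Using Qs = alpha * cu * perimeter * L
Qs = 0.56 * 87.5 * 2.27 * 8.2
Qs = 912.09 kN


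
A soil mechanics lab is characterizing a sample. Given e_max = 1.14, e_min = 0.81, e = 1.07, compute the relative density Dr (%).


Result: 21.21 %

Derivation:
Using Dr = (e_max - e) / (e_max - e_min) * 100
e_max - e = 1.14 - 1.07 = 0.07
e_max - e_min = 1.14 - 0.81 = 0.33
Dr = 0.07 / 0.33 * 100
Dr = 21.21 %


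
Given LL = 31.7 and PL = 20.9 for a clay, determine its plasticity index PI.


Result: 10.8

Derivation:
Using PI = LL - PL
PI = 31.7 - 20.9
PI = 10.8


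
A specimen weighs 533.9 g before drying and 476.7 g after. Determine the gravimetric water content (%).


Result: 12.0 %

Derivation:
Using w = (m_wet - m_dry) / m_dry * 100
m_wet - m_dry = 533.9 - 476.7 = 57.2 g
w = 57.2 / 476.7 * 100
w = 12.0 %


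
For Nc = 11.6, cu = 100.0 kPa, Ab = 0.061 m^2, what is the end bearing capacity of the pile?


Using Qb = Nc * cu * Ab
Qb = 11.6 * 100.0 * 0.061
Qb = 70.76 kN


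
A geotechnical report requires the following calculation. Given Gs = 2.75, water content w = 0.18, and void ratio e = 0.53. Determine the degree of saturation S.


Using S = Gs * w / e
S = 2.75 * 0.18 / 0.53
S = 0.934


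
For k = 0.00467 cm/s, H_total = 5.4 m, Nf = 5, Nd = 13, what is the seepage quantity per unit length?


Result: 9.699e-05 m^3/s per m

Derivation:
Convert k to m/s for unit consistency with H:
k = 0.00467 cm/s = 0.00467 / 100 m/s = 4.67e-05 m/s
Using q = k * H * Nf / Nd
Nf / Nd = 5 / 13 = 0.3846
q = 4.67e-05 * 5.4 * 0.3846
q = 9.699e-05 m^3/s per m


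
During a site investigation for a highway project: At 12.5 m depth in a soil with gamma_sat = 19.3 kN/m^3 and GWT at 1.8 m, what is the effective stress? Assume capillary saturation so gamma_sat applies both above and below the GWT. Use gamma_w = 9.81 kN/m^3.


Total stress = gamma_sat * depth
sigma = 19.3 * 12.5 = 241.25 kPa
Pore water pressure u = gamma_w * (depth - d_wt)
u = 9.81 * (12.5 - 1.8) = 104.967 kPa
Effective stress = sigma - u
sigma' = 241.25 - 104.967 = 136.28 kPa


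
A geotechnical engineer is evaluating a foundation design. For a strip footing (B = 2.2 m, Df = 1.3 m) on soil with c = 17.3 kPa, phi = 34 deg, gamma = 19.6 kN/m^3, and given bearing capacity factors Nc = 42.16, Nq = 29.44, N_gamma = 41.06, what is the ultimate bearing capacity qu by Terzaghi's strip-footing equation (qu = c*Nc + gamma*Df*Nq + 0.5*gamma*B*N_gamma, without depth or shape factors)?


Compute qu = c*Nc + gamma*Df*Nq + 0.5*gamma*B*N_gamma
Term 1: 17.3 * 42.16 = 729.368
Term 2: 19.6 * 1.3 * 29.44 = 750.1312
Term 3: 0.5 * 19.6 * 2.2 * 41.06 = 885.2536
qu = 729.368 + 750.1312 + 885.2536
qu = 2364.75 kPa


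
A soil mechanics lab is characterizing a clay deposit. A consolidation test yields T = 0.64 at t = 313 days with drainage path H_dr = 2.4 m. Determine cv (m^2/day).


Using cv = T * H_dr^2 / t
H_dr^2 = 2.4^2 = 5.76
cv = 0.64 * 5.76 / 313
cv = 0.01178 m^2/day


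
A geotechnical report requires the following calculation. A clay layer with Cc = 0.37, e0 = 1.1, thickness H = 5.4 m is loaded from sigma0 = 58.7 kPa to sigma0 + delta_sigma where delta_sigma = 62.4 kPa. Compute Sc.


Result: 0.2992 m

Derivation:
Using Sc = Cc * H / (1 + e0) * log10((sigma0 + delta_sigma) / sigma0)
Stress ratio = (58.7 + 62.4) / 58.7 = 2.06303
log10(2.06303) = 0.314506
Cc * H / (1 + e0) = 0.37 * 5.4 / (1 + 1.1) = 0.951429
Sc = 0.951429 * 0.314506
Sc = 0.2992 m


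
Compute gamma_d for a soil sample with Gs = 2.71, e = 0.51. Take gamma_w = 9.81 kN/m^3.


Using gamma_d = Gs * gamma_w / (1 + e)
gamma_d = 2.71 * 9.81 / (1 + 0.51)
gamma_d = 2.71 * 9.81 / 1.51
gamma_d = 17.606 kN/m^3


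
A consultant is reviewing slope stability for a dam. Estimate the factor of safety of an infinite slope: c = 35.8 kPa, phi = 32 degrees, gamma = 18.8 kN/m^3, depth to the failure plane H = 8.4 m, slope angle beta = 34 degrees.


Result: 1.415

Derivation:
Using Fs = c / (gamma*H*sin(beta)*cos(beta)) + tan(phi)/tan(beta)
Cohesion contribution = 35.8 / (18.8*8.4*sin(34)*cos(34))
Cohesion contribution = 0.489001
Friction contribution = tan(32)/tan(34) = 0.926407
Fs = 0.489001 + 0.926407
Fs = 1.415


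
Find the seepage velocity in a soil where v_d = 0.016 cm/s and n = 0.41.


Using v_s = v_d / n
v_s = 0.016 / 0.41
v_s = 0.03902 cm/s


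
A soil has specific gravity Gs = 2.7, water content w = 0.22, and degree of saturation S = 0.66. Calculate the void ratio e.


Result: 0.9

Derivation:
Using the relation e = Gs * w / S
e = 2.7 * 0.22 / 0.66
e = 0.9


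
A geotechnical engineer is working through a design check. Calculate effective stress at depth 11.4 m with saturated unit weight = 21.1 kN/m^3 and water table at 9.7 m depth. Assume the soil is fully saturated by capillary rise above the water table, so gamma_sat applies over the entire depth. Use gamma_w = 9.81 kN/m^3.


Result: 223.86 kPa

Derivation:
Total stress = gamma_sat * depth
sigma = 21.1 * 11.4 = 240.54 kPa
Pore water pressure u = gamma_w * (depth - d_wt)
u = 9.81 * (11.4 - 9.7) = 16.677 kPa
Effective stress = sigma - u
sigma' = 240.54 - 16.677 = 223.86 kPa


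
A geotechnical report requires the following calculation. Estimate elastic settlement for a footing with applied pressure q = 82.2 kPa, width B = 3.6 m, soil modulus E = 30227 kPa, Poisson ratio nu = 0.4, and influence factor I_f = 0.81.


Using Se = q * B * (1 - nu^2) * I_f / E
1 - nu^2 = 1 - 0.4^2 = 0.84
Se = 82.2 * 3.6 * 0.84 * 0.81 / 30227
Se = 0.006661 m
Convert to mm: Se = 0.006661 * 1000 = 6.661 mm


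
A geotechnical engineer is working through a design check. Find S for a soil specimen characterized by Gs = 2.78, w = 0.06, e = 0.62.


Using S = Gs * w / e
S = 2.78 * 0.06 / 0.62
S = 0.269


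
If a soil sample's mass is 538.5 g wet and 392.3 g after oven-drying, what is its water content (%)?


Result: 37.27 %

Derivation:
Using w = (m_wet - m_dry) / m_dry * 100
m_wet - m_dry = 538.5 - 392.3 = 146.2 g
w = 146.2 / 392.3 * 100
w = 37.27 %


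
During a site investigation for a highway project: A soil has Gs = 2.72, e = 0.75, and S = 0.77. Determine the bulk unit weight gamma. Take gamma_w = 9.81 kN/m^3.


Using gamma = gamma_w * (Gs + S*e) / (1 + e)
Numerator: Gs + S*e = 2.72 + 0.77*0.75 = 3.2975
Denominator: 1 + e = 1 + 0.75 = 1.75
gamma = 9.81 * 3.2975 / 1.75
gamma = 18.485 kN/m^3


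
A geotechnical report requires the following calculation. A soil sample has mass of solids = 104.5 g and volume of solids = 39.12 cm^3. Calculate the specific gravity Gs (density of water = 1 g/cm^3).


Result: 2.671

Derivation:
Using Gs = m_s / (V_s * rho_w)
Since rho_w = 1 g/cm^3:
Gs = 104.5 / 39.12
Gs = 2.671


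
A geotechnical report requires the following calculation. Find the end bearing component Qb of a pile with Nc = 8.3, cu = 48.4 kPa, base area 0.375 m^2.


Using Qb = Nc * cu * Ab
Qb = 8.3 * 48.4 * 0.375
Qb = 150.65 kN


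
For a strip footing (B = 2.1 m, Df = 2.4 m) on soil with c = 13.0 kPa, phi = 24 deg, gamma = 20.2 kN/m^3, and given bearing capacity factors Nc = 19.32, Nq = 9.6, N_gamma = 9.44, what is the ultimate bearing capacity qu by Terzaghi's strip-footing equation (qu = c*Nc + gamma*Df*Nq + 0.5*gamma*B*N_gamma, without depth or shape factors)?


Result: 916.79 kPa

Derivation:
Compute qu = c*Nc + gamma*Df*Nq + 0.5*gamma*B*N_gamma
Term 1: 13.0 * 19.32 = 251.16
Term 2: 20.2 * 2.4 * 9.6 = 465.408
Term 3: 0.5 * 20.2 * 2.1 * 9.44 = 200.2224
qu = 251.16 + 465.408 + 200.2224
qu = 916.79 kPa


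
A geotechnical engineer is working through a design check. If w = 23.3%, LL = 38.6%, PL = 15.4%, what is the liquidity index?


First compute the plasticity index:
PI = LL - PL = 38.6 - 15.4 = 23.2
Then compute the liquidity index:
LI = (w - PL) / PI
LI = (23.3 - 15.4) / 23.2
LI = 0.341


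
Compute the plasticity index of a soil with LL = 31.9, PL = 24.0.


Result: 7.9

Derivation:
Using PI = LL - PL
PI = 31.9 - 24.0
PI = 7.9


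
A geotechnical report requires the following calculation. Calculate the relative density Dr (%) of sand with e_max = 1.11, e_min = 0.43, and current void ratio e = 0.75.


Result: 52.94 %

Derivation:
Using Dr = (e_max - e) / (e_max - e_min) * 100
e_max - e = 1.11 - 0.75 = 0.36
e_max - e_min = 1.11 - 0.43 = 0.68
Dr = 0.36 / 0.68 * 100
Dr = 52.94 %


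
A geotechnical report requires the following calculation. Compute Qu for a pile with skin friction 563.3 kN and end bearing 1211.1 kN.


Using Qu = Qf + Qb
Qu = 563.3 + 1211.1
Qu = 1774.4 kN


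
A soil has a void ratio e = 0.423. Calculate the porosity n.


Result: 0.2973

Derivation:
Using the relation n = e / (1 + e)
n = 0.423 / (1 + 0.423)
n = 0.423 / 1.423
n = 0.2973


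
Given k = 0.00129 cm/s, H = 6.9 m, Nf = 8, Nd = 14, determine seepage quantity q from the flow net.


Convert k to m/s for unit consistency with H:
k = 0.00129 cm/s = 0.00129 / 100 m/s = 1.29e-05 m/s
Using q = k * H * Nf / Nd
Nf / Nd = 8 / 14 = 0.5714
q = 1.29e-05 * 6.9 * 0.5714
q = 5.086e-05 m^3/s per m


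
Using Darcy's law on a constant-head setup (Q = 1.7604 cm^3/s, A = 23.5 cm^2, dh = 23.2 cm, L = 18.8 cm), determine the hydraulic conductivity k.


Result: 0.060703 cm/s

Derivation:
Compute hydraulic gradient:
i = dh / L = 23.2 / 18.8 = 1.23404
Then apply Darcy's law:
k = Q / (A * i)
k = 1.7604 / (23.5 * 1.23404)
k = 1.7604 / 29
k = 0.060703 cm/s


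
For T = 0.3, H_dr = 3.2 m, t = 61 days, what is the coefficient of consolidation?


Using cv = T * H_dr^2 / t
H_dr^2 = 3.2^2 = 10.24
cv = 0.3 * 10.24 / 61
cv = 0.05036 m^2/day


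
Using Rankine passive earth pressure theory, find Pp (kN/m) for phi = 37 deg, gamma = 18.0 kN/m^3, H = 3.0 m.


Compute passive earth pressure coefficient:
Kp = tan^2(45 + phi/2) = tan^2(63.5) = 4.022791
Compute passive force:
Pp = 0.5 * Kp * gamma * H^2
Pp = 0.5 * 4.022791 * 18.0 * 3.0^2
Pp = 325.85 kN/m


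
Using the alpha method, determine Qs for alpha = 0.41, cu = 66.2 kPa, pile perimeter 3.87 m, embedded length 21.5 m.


Using Qs = alpha * cu * perimeter * L
Qs = 0.41 * 66.2 * 3.87 * 21.5
Qs = 2258.35 kN


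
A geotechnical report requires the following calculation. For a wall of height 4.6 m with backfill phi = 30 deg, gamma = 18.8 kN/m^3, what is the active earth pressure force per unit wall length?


Compute active earth pressure coefficient:
Ka = tan^2(45 - phi/2) = tan^2(30.0) = 0.333333
Compute active force:
Pa = 0.5 * Ka * gamma * H^2
Pa = 0.5 * 0.333333 * 18.8 * 4.6^2
Pa = 66.3 kN/m


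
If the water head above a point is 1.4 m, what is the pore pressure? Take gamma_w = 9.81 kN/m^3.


Using u = gamma_w * h_w
u = 9.81 * 1.4
u = 13.73 kPa


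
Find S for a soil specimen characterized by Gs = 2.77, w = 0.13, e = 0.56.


Using S = Gs * w / e
S = 2.77 * 0.13 / 0.56
S = 0.643


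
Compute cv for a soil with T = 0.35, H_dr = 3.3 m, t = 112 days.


Using cv = T * H_dr^2 / t
H_dr^2 = 3.3^2 = 10.89
cv = 0.35 * 10.89 / 112
cv = 0.03403 m^2/day


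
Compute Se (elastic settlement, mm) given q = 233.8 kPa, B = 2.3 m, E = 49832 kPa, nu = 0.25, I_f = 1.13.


Using Se = q * B * (1 - nu^2) * I_f / E
1 - nu^2 = 1 - 0.25^2 = 0.9375
Se = 233.8 * 2.3 * 0.9375 * 1.13 / 49832
Se = 0.011432 m
Convert to mm: Se = 0.011432 * 1000 = 11.432 mm


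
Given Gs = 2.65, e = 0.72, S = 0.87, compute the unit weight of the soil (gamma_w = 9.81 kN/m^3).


Using gamma = gamma_w * (Gs + S*e) / (1 + e)
Numerator: Gs + S*e = 2.65 + 0.87*0.72 = 3.2764
Denominator: 1 + e = 1 + 0.72 = 1.72
gamma = 9.81 * 3.2764 / 1.72
gamma = 18.687 kN/m^3


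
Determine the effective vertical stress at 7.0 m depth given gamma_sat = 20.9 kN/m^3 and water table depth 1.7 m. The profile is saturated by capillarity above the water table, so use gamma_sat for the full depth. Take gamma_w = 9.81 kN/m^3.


Total stress = gamma_sat * depth
sigma = 20.9 * 7.0 = 146.3 kPa
Pore water pressure u = gamma_w * (depth - d_wt)
u = 9.81 * (7.0 - 1.7) = 51.993 kPa
Effective stress = sigma - u
sigma' = 146.3 - 51.993 = 94.31 kPa


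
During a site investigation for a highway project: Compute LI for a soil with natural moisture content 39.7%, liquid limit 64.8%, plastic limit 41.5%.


First compute the plasticity index:
PI = LL - PL = 64.8 - 41.5 = 23.3
Then compute the liquidity index:
LI = (w - PL) / PI
LI = (39.7 - 41.5) / 23.3
LI = -0.077


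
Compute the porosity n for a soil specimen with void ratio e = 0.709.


Result: 0.4149

Derivation:
Using the relation n = e / (1 + e)
n = 0.709 / (1 + 0.709)
n = 0.709 / 1.709
n = 0.4149


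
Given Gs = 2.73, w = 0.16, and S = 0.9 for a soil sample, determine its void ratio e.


Using the relation e = Gs * w / S
e = 2.73 * 0.16 / 0.9
e = 0.4853


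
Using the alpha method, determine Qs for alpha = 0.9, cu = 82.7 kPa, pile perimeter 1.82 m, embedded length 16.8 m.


Using Qs = alpha * cu * perimeter * L
Qs = 0.9 * 82.7 * 1.82 * 16.8
Qs = 2275.77 kN


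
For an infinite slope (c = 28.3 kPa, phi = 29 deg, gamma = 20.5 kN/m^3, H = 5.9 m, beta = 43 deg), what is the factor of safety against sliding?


Using Fs = c / (gamma*H*sin(beta)*cos(beta)) + tan(phi)/tan(beta)
Cohesion contribution = 28.3 / (20.5*5.9*sin(43)*cos(43))
Cohesion contribution = 0.469105
Friction contribution = tan(29)/tan(43) = 0.594424
Fs = 0.469105 + 0.594424
Fs = 1.064


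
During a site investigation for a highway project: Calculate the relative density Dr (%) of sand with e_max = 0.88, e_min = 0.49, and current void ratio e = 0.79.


Result: 23.08 %

Derivation:
Using Dr = (e_max - e) / (e_max - e_min) * 100
e_max - e = 0.88 - 0.79 = 0.09
e_max - e_min = 0.88 - 0.49 = 0.39
Dr = 0.09 / 0.39 * 100
Dr = 23.08 %


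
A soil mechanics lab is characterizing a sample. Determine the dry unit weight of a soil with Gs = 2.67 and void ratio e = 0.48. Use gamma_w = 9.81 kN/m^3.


Using gamma_d = Gs * gamma_w / (1 + e)
gamma_d = 2.67 * 9.81 / (1 + 0.48)
gamma_d = 2.67 * 9.81 / 1.48
gamma_d = 17.698 kN/m^3


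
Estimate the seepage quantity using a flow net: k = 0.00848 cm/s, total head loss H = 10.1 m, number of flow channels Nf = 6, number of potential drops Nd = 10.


Convert k to m/s for unit consistency with H:
k = 0.00848 cm/s = 0.00848 / 100 m/s = 8.48e-05 m/s
Using q = k * H * Nf / Nd
Nf / Nd = 6 / 10 = 0.6
q = 8.48e-05 * 10.1 * 0.6
q = 0.0005139 m^3/s per m


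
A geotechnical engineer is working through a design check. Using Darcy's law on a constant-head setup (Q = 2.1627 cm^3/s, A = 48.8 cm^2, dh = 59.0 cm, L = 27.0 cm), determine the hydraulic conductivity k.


Compute hydraulic gradient:
i = dh / L = 59.0 / 27.0 = 2.18519
Then apply Darcy's law:
k = Q / (A * i)
k = 2.1627 / (48.8 * 2.18519)
k = 2.1627 / 106.637
k = 0.020281 cm/s


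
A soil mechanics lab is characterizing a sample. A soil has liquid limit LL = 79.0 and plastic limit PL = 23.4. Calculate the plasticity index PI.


Using PI = LL - PL
PI = 79.0 - 23.4
PI = 55.6


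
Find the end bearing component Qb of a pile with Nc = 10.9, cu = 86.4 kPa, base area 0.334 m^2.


Using Qb = Nc * cu * Ab
Qb = 10.9 * 86.4 * 0.334
Qb = 314.55 kN


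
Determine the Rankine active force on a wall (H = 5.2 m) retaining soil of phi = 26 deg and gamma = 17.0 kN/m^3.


Result: 89.74 kN/m

Derivation:
Compute active earth pressure coefficient:
Ka = tan^2(45 - phi/2) = tan^2(32.0) = 0.390462
Compute active force:
Pa = 0.5 * Ka * gamma * H^2
Pa = 0.5 * 0.390462 * 17.0 * 5.2^2
Pa = 89.74 kN/m


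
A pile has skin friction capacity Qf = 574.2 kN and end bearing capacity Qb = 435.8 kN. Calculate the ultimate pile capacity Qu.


Using Qu = Qf + Qb
Qu = 574.2 + 435.8
Qu = 1010.0 kN


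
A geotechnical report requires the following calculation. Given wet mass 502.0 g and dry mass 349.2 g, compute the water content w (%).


Using w = (m_wet - m_dry) / m_dry * 100
m_wet - m_dry = 502.0 - 349.2 = 152.8 g
w = 152.8 / 349.2 * 100
w = 43.76 %


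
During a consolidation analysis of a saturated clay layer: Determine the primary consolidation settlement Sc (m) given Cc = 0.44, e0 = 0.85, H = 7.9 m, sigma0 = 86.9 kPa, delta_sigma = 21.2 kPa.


Using Sc = Cc * H / (1 + e0) * log10((sigma0 + delta_sigma) / sigma0)
Stress ratio = (86.9 + 21.2) / 86.9 = 1.24396
log10(1.24396) = 0.0948059
Cc * H / (1 + e0) = 0.44 * 7.9 / (1 + 0.85) = 1.87892
Sc = 1.87892 * 0.0948059
Sc = 0.1781 m


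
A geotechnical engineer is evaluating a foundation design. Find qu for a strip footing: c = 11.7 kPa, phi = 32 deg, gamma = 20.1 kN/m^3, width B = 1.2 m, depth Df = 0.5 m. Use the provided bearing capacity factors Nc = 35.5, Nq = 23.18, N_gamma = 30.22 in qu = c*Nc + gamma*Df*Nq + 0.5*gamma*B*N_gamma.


Compute qu = c*Nc + gamma*Df*Nq + 0.5*gamma*B*N_gamma
Term 1: 11.7 * 35.5 = 415.35
Term 2: 20.1 * 0.5 * 23.18 = 232.959
Term 3: 0.5 * 20.1 * 1.2 * 30.22 = 364.4532
qu = 415.35 + 232.959 + 364.4532
qu = 1012.76 kPa


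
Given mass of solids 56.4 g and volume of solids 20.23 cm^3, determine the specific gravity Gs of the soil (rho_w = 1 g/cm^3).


Result: 2.788

Derivation:
Using Gs = m_s / (V_s * rho_w)
Since rho_w = 1 g/cm^3:
Gs = 56.4 / 20.23
Gs = 2.788


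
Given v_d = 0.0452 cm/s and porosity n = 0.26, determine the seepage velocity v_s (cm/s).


Result: 0.17385 cm/s

Derivation:
Using v_s = v_d / n
v_s = 0.0452 / 0.26
v_s = 0.17385 cm/s


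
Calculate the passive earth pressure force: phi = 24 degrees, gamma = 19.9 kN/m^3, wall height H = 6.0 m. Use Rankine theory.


Compute passive earth pressure coefficient:
Kp = tan^2(45 + phi/2) = tan^2(57.0) = 2.371184
Compute passive force:
Pp = 0.5 * Kp * gamma * H^2
Pp = 0.5 * 2.371184 * 19.9 * 6.0^2
Pp = 849.36 kN/m


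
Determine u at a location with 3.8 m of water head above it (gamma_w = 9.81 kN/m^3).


Using u = gamma_w * h_w
u = 9.81 * 3.8
u = 37.28 kPa


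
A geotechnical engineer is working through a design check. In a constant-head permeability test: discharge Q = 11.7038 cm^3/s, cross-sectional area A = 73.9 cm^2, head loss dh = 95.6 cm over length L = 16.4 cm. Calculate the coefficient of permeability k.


Compute hydraulic gradient:
i = dh / L = 95.6 / 16.4 = 5.82927
Then apply Darcy's law:
k = Q / (A * i)
k = 11.7038 / (73.9 * 5.82927)
k = 11.7038 / 430.783
k = 0.027169 cm/s


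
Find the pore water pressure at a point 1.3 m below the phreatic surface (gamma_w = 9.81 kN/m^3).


Using u = gamma_w * h_w
u = 9.81 * 1.3
u = 12.75 kPa


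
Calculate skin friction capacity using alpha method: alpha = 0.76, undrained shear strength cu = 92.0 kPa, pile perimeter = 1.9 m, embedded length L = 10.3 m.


Using Qs = alpha * cu * perimeter * L
Qs = 0.76 * 92.0 * 1.9 * 10.3
Qs = 1368.33 kN


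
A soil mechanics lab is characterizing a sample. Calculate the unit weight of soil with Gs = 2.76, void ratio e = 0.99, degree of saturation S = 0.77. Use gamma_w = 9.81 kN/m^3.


Using gamma = gamma_w * (Gs + S*e) / (1 + e)
Numerator: Gs + S*e = 2.76 + 0.77*0.99 = 3.5223
Denominator: 1 + e = 1 + 0.99 = 1.99
gamma = 9.81 * 3.5223 / 1.99
gamma = 17.364 kN/m^3


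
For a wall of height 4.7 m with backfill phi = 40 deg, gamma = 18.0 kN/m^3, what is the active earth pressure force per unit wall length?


Compute active earth pressure coefficient:
Ka = tan^2(45 - phi/2) = tan^2(25.0) = 0.217443
Compute active force:
Pa = 0.5 * Ka * gamma * H^2
Pa = 0.5 * 0.217443 * 18.0 * 4.7^2
Pa = 43.23 kN/m


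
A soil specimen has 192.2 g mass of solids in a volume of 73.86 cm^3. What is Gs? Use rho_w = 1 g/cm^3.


Using Gs = m_s / (V_s * rho_w)
Since rho_w = 1 g/cm^3:
Gs = 192.2 / 73.86
Gs = 2.602


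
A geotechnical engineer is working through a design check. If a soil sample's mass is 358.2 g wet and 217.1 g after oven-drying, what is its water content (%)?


Result: 64.99 %

Derivation:
Using w = (m_wet - m_dry) / m_dry * 100
m_wet - m_dry = 358.2 - 217.1 = 141.1 g
w = 141.1 / 217.1 * 100
w = 64.99 %


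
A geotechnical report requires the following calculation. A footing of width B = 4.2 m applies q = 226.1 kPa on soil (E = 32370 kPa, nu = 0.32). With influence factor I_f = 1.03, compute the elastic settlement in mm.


Using Se = q * B * (1 - nu^2) * I_f / E
1 - nu^2 = 1 - 0.32^2 = 0.8976
Se = 226.1 * 4.2 * 0.8976 * 1.03 / 32370
Se = 0.027122 m
Convert to mm: Se = 0.027122 * 1000 = 27.122 mm


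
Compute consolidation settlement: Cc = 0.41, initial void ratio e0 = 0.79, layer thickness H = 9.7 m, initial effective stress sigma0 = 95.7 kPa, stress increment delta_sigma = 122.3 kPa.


Result: 0.7944 m

Derivation:
Using Sc = Cc * H / (1 + e0) * log10((sigma0 + delta_sigma) / sigma0)
Stress ratio = (95.7 + 122.3) / 95.7 = 2.27795
log10(2.27795) = 0.357545
Cc * H / (1 + e0) = 0.41 * 9.7 / (1 + 0.79) = 2.22179
Sc = 2.22179 * 0.357545
Sc = 0.7944 m


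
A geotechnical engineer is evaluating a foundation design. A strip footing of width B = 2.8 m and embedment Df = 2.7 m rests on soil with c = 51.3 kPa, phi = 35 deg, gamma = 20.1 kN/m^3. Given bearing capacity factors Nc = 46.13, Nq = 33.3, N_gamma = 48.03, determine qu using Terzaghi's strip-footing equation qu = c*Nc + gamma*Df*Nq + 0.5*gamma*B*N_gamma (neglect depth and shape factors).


Result: 5525.22 kPa

Derivation:
Compute qu = c*Nc + gamma*Df*Nq + 0.5*gamma*B*N_gamma
Term 1: 51.3 * 46.13 = 2366.469
Term 2: 20.1 * 2.7 * 33.3 = 1807.191
Term 3: 0.5 * 20.1 * 2.8 * 48.03 = 1351.5642
qu = 2366.469 + 1807.191 + 1351.5642
qu = 5525.22 kPa


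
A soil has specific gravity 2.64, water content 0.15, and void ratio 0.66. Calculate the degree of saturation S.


Using S = Gs * w / e
S = 2.64 * 0.15 / 0.66
S = 0.6


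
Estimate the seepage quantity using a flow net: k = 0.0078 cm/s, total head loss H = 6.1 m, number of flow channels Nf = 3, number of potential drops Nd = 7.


Convert k to m/s for unit consistency with H:
k = 0.0078 cm/s = 0.0078 / 100 m/s = 7.8e-05 m/s
Using q = k * H * Nf / Nd
Nf / Nd = 3 / 7 = 0.4286
q = 7.8e-05 * 6.1 * 0.4286
q = 0.0002039 m^3/s per m


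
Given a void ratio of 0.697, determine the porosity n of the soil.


Using the relation n = e / (1 + e)
n = 0.697 / (1 + 0.697)
n = 0.697 / 1.697
n = 0.4107


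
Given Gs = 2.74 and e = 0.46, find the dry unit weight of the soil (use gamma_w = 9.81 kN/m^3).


Using gamma_d = Gs * gamma_w / (1 + e)
gamma_d = 2.74 * 9.81 / (1 + 0.46)
gamma_d = 2.74 * 9.81 / 1.46
gamma_d = 18.411 kN/m^3


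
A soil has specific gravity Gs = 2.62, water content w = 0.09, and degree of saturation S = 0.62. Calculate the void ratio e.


Result: 0.3803

Derivation:
Using the relation e = Gs * w / S
e = 2.62 * 0.09 / 0.62
e = 0.3803
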